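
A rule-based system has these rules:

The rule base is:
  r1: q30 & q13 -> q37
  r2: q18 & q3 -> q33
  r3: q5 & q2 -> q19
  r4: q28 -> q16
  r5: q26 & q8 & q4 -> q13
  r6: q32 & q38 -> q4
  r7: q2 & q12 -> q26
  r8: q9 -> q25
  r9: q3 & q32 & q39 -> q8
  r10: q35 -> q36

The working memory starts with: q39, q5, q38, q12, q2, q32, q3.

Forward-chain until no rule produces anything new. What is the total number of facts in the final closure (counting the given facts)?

Round 1 fires r3, r6, r7, r9, giving q19, q4, q26, q8.
Round 2 fires r5, giving q13.
Closure: {q12, q13, q19, q2, q26, q3, q32, q38, q39, q4, q5, q8} — 12 facts.

12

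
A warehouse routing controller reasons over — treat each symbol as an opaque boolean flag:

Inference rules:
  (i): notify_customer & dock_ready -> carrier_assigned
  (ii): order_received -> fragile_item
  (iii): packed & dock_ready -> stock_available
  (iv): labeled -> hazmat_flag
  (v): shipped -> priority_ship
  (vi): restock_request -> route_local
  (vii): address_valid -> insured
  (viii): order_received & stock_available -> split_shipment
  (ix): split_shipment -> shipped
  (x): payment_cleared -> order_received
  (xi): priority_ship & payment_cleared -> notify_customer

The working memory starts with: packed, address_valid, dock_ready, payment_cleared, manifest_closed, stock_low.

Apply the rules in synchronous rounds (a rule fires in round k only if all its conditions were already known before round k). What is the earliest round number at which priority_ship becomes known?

Round 1 fires (iii), (vii), (x), giving stock_available, insured, order_received.
Round 2 fires (ii), (viii), giving fragile_item, split_shipment.
Round 3 fires (ix), giving shipped.
Round 4 fires (v), giving priority_ship.
priority_ship first appears in round 4.

4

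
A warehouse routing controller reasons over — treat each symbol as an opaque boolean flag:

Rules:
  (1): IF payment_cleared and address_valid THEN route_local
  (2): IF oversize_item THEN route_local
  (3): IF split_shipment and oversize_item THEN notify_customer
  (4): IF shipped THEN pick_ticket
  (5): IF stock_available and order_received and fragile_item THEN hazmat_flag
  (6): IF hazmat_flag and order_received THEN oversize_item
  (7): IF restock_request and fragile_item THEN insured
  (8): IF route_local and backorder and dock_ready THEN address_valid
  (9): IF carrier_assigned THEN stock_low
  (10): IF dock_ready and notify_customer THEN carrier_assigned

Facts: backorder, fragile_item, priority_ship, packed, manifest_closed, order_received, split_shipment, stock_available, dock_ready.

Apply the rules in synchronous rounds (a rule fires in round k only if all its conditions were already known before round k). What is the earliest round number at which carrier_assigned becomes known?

[1] (5) [IF stock_available and order_received and fragile_item THEN hazmat_flag]. ⇒ new: hazmat_flag.
[2] (6) [IF hazmat_flag and order_received THEN oversize_item]. ⇒ new: oversize_item.
[3] (2) [IF oversize_item THEN route_local]; (3) [IF split_shipment and oversize_item THEN notify_customer]. ⇒ new: route_local, notify_customer.
[4] (8) [IF route_local and backorder and dock_ready THEN address_valid]; (10) [IF dock_ready and notify_customer THEN carrier_assigned]. ⇒ new: address_valid, carrier_assigned.
carrier_assigned first appears in round 4.

4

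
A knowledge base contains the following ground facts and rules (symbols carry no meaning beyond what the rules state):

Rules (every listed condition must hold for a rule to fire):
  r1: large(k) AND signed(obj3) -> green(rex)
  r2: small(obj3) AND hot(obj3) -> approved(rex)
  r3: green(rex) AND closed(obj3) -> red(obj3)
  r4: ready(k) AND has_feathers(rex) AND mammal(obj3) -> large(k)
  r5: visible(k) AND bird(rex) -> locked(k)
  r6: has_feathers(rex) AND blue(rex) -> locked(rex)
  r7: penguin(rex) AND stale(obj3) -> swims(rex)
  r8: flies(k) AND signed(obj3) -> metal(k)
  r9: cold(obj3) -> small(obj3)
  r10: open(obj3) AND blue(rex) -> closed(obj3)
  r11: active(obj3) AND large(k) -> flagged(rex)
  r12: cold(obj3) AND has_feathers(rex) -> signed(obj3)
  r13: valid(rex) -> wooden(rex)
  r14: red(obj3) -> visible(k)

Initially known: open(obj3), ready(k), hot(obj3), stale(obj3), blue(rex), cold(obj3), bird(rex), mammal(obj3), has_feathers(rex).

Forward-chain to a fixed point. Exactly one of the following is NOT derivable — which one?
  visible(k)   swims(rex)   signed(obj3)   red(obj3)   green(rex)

[1] r4 [ready(k) AND has_feathers(rex) AND mammal(obj3) -> large(k)]; r6 [has_feathers(rex) AND blue(rex) -> locked(rex)]; r9 [cold(obj3) -> small(obj3)]; r10 [open(obj3) AND blue(rex) -> closed(obj3)]; r12 [cold(obj3) AND has_feathers(rex) -> signed(obj3)]. ⇒ new: large(k), locked(rex), small(obj3), closed(obj3), signed(obj3).
[2] r1 [large(k) AND signed(obj3) -> green(rex)]; r2 [small(obj3) AND hot(obj3) -> approved(rex)]. ⇒ new: green(rex), approved(rex).
[3] r3 [green(rex) AND closed(obj3) -> red(obj3)]. ⇒ new: red(obj3).
[4] r14 [red(obj3) -> visible(k)]. ⇒ new: visible(k).
[5] r5 [visible(k) AND bird(rex) -> locked(k)]. ⇒ new: locked(k).
Derived: green(rex) (round 2), signed(obj3) (round 1), visible(k) (round 4), red(obj3) (round 3). swims(rex) never appears in any round.

swims(rex)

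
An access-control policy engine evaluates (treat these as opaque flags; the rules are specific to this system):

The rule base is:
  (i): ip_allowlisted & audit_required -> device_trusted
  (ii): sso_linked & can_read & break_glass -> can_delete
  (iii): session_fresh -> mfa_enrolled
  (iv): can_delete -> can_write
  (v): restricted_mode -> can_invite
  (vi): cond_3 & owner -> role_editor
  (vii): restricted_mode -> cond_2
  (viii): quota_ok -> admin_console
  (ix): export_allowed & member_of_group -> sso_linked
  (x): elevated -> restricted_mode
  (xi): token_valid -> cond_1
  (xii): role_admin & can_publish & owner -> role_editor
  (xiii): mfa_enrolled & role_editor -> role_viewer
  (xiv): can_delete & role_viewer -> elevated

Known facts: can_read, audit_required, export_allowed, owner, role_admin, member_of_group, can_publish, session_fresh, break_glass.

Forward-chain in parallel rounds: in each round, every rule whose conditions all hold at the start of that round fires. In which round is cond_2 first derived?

5

Round 1 — (iii), (ix), (xii), derive mfa_enrolled, sso_linked, role_editor.
Round 2 — (ii), (xiii), derive can_delete, role_viewer.
Round 3 — (iv), (xiv), derive can_write, elevated.
Round 4 — (x), derive restricted_mode.
Round 5 — (v), (vii), derive can_invite, cond_2.
cond_2 first appears in round 5.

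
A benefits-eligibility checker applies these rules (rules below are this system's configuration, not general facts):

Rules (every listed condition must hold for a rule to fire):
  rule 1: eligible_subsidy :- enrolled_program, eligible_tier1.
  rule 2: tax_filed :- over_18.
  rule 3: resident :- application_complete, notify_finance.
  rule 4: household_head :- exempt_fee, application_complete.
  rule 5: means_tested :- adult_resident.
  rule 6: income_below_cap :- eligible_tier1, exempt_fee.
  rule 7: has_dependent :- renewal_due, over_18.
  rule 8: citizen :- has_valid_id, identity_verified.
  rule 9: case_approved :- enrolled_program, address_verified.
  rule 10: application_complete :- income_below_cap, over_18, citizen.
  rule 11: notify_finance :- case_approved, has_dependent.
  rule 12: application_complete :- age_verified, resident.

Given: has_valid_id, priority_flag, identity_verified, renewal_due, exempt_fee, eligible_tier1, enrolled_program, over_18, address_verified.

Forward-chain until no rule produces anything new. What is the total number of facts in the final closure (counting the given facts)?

19

Round 1 — rule 1, rule 2, rule 6, rule 7, rule 8, rule 9, derive eligible_subsidy, tax_filed, income_below_cap, has_dependent, citizen, case_approved.
Round 2 — rule 10, rule 11, derive application_complete, notify_finance.
Round 3 — rule 3, rule 4, derive resident, household_head.
Closure: {address_verified, application_complete, case_approved, citizen, eligible_subsidy, eligible_tier1, enrolled_program, exempt_fee, has_dependent, has_valid_id, household_head, identity_verified, income_below_cap, notify_finance, over_18, priority_flag, renewal_due, resident, tax_filed} — 19 facts.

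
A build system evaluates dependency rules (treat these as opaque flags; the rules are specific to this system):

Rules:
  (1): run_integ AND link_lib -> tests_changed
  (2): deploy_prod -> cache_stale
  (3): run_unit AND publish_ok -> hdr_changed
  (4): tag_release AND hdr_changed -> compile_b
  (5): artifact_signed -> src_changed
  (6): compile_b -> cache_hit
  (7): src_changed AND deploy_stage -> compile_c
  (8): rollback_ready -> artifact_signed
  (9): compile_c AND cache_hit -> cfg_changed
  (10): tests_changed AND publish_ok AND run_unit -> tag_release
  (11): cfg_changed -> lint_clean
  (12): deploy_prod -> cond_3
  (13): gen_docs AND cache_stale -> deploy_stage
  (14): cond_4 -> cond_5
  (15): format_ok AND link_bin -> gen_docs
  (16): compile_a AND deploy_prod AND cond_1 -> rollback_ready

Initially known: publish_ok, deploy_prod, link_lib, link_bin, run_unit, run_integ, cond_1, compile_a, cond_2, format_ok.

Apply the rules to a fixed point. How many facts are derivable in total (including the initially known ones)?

Round 1: (1) [run_integ AND link_lib -> tests_changed]; (2) [deploy_prod -> cache_stale]; (3) [run_unit AND publish_ok -> hdr_changed]; (12) [deploy_prod -> cond_3]; (15) [format_ok AND link_bin -> gen_docs]; (16) [compile_a AND deploy_prod AND cond_1 -> rollback_ready]. New: tests_changed, cache_stale, hdr_changed, cond_3, gen_docs, rollback_ready.
Round 2: (8) [rollback_ready -> artifact_signed]; (10) [tests_changed AND publish_ok AND run_unit -> tag_release]; (13) [gen_docs AND cache_stale -> deploy_stage]. New: artifact_signed, tag_release, deploy_stage.
Round 3: (4) [tag_release AND hdr_changed -> compile_b]; (5) [artifact_signed -> src_changed]. New: compile_b, src_changed.
Round 4: (6) [compile_b -> cache_hit]; (7) [src_changed AND deploy_stage -> compile_c]. New: cache_hit, compile_c.
Round 5: (9) [compile_c AND cache_hit -> cfg_changed]. New: cfg_changed.
Round 6: (11) [cfg_changed -> lint_clean]. New: lint_clean.
Closure: {artifact_signed, cache_hit, cache_stale, cfg_changed, compile_a, compile_b, compile_c, cond_1, cond_2, cond_3, deploy_prod, deploy_stage, format_ok, gen_docs, hdr_changed, link_bin, link_lib, lint_clean, publish_ok, rollback_ready, run_integ, run_unit, src_changed, tag_release, tests_changed} — 25 facts.

25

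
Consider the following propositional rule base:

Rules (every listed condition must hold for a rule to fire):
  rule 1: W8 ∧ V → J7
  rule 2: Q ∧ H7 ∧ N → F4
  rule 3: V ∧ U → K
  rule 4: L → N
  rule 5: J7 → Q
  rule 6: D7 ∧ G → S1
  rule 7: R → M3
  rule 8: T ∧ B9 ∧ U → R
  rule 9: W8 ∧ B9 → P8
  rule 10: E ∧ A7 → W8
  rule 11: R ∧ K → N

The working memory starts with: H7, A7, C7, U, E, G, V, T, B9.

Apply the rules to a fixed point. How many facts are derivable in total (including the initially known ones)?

Round 1: rule 3 [V ∧ U → K]; rule 8 [T ∧ B9 ∧ U → R]; rule 10 [E ∧ A7 → W8]. Adds K, R, W8.
Round 2: rule 1 [W8 ∧ V → J7]; rule 7 [R → M3]; rule 9 [W8 ∧ B9 → P8]; rule 11 [R ∧ K → N]. Adds J7, M3, P8, N.
Round 3: rule 5 [J7 → Q]. Adds Q.
Round 4: rule 2 [Q ∧ H7 ∧ N → F4]. Adds F4.
Closure: {A7, B9, C7, E, F4, G, H7, J7, K, M3, N, P8, Q, R, T, U, V, W8} — 18 facts.

18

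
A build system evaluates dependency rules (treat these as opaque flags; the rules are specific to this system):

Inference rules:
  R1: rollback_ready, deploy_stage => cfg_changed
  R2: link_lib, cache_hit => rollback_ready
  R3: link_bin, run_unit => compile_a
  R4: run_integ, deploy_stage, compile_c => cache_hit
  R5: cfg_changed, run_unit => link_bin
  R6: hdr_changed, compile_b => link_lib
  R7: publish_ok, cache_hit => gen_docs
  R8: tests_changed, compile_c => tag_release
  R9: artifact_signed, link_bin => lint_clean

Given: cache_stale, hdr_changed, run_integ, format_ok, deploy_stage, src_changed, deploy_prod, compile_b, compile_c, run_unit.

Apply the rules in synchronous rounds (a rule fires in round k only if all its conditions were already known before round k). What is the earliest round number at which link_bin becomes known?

[1] R4 [run_integ, deploy_stage, compile_c => cache_hit]; R6 [hdr_changed, compile_b => link_lib]. ⇒ new: cache_hit, link_lib.
[2] R2 [link_lib, cache_hit => rollback_ready]. ⇒ new: rollback_ready.
[3] R1 [rollback_ready, deploy_stage => cfg_changed]. ⇒ new: cfg_changed.
[4] R5 [cfg_changed, run_unit => link_bin]. ⇒ new: link_bin.
link_bin first appears in round 4.

4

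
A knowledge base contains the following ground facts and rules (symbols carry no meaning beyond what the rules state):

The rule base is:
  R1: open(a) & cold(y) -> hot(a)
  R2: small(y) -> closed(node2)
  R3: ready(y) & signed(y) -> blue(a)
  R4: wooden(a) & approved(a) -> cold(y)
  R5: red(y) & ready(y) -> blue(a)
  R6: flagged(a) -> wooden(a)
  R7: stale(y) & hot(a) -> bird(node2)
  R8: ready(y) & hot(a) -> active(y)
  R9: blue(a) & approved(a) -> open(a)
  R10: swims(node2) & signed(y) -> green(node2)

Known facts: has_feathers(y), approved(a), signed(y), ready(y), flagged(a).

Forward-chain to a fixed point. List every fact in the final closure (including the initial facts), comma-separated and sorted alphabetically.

active(y), approved(a), blue(a), cold(y), flagged(a), has_feathers(y), hot(a), open(a), ready(y), signed(y), wooden(a)

[1] R3 [ready(y) & signed(y) -> blue(a)]; R6 [flagged(a) -> wooden(a)]. ⇒ new: blue(a), wooden(a).
[2] R4 [wooden(a) & approved(a) -> cold(y)]; R9 [blue(a) & approved(a) -> open(a)]. ⇒ new: cold(y), open(a).
[3] R1 [open(a) & cold(y) -> hot(a)]. ⇒ new: hot(a).
[4] R8 [ready(y) & hot(a) -> active(y)]. ⇒ new: active(y).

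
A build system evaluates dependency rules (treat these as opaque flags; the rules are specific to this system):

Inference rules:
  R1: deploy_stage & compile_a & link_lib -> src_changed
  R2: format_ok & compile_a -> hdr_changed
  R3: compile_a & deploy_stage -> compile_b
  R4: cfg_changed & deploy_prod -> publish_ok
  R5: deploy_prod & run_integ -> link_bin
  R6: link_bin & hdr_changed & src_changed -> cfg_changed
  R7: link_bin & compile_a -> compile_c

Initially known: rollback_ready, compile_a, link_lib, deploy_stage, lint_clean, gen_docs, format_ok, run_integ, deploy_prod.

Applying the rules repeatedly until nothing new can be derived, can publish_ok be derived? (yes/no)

yes

Round 1 fires R1, R2, R3, R5, giving src_changed, hdr_changed, compile_b, link_bin.
Round 2 fires R6, R7, giving cfg_changed, compile_c.
Round 3 fires R4, giving publish_ok.
publish_ok appears in round 3, so it is derivable.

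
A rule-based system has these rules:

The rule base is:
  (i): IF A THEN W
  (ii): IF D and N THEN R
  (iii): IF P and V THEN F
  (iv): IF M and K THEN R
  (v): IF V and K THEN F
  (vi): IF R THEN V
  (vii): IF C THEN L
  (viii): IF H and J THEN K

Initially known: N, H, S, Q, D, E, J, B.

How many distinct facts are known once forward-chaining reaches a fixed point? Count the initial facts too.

12

[1] (ii) [IF D and N THEN R]; (viii) [IF H and J THEN K]. ⇒ new: R, K.
[2] (vi) [IF R THEN V]. ⇒ new: V.
[3] (v) [IF V and K THEN F]. ⇒ new: F.
Closure: {B, D, E, F, H, J, K, N, Q, R, S, V} — 12 facts.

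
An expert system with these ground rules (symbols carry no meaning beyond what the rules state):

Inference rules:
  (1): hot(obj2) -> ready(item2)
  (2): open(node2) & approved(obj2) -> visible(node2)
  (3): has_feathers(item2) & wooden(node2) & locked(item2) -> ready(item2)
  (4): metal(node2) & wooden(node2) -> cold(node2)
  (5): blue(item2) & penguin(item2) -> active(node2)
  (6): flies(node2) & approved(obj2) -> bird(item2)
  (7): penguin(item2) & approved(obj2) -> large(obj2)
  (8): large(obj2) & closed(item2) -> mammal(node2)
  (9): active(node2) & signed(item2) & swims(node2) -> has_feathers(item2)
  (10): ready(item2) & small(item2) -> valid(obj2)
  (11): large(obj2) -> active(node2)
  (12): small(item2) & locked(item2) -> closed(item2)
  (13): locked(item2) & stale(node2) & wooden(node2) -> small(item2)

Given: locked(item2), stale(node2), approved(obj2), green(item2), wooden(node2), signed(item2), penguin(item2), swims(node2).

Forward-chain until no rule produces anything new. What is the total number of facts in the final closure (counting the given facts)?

Round 1 — (7), (13), derive large(obj2), small(item2).
Round 2 — (11), (12), derive active(node2), closed(item2).
Round 3 — (8), (9), derive mammal(node2), has_feathers(item2).
Round 4 — (3), derive ready(item2).
Round 5 — (10), derive valid(obj2).
Closure: {active(node2), approved(obj2), closed(item2), green(item2), has_feathers(item2), large(obj2), locked(item2), mammal(node2), penguin(item2), ready(item2), signed(item2), small(item2), stale(node2), swims(node2), valid(obj2), wooden(node2)} — 16 facts.

16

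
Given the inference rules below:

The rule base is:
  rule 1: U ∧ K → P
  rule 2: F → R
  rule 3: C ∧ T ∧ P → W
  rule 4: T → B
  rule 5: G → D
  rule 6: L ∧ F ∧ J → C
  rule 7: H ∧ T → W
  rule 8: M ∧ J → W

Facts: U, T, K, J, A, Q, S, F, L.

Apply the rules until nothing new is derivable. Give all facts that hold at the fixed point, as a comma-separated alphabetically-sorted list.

A, B, C, F, J, K, L, P, Q, R, S, T, U, W

Round 1 fires rule 1, rule 2, rule 4, rule 6, giving P, R, B, C.
Round 2 fires rule 3, giving W.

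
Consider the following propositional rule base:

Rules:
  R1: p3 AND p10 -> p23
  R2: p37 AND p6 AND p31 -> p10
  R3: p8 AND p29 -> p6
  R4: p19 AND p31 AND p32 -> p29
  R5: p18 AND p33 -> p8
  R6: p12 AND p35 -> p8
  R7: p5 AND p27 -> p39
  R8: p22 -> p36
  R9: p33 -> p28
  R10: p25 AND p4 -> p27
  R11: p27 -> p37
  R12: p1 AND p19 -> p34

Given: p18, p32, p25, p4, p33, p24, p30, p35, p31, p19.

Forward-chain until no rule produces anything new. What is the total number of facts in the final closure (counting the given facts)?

Round 1 — R4, R5, R9, R10, derive p29, p8, p28, p27.
Round 2 — R3, R11, derive p6, p37.
Round 3 — R2, derive p10.
Closure: {p10, p18, p19, p24, p25, p27, p28, p29, p30, p31, p32, p33, p35, p37, p4, p6, p8} — 17 facts.

17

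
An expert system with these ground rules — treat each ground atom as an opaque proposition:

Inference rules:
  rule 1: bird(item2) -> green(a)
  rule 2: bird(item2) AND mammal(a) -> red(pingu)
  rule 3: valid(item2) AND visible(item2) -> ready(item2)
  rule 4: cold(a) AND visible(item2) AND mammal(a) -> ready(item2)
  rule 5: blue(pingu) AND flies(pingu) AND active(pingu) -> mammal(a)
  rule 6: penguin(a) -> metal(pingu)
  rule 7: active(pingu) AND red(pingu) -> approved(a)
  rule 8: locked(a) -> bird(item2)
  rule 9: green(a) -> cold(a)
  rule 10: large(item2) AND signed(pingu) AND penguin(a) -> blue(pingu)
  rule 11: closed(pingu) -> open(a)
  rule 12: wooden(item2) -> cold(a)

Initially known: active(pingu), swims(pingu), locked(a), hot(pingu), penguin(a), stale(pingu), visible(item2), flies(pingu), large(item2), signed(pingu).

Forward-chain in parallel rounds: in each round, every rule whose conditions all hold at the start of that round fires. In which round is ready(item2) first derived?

[1] rule 6 [penguin(a) -> metal(pingu)]; rule 8 [locked(a) -> bird(item2)]; rule 10 [large(item2) AND signed(pingu) AND penguin(a) -> blue(pingu)]. ⇒ new: metal(pingu), bird(item2), blue(pingu).
[2] rule 1 [bird(item2) -> green(a)]; rule 5 [blue(pingu) AND flies(pingu) AND active(pingu) -> mammal(a)]. ⇒ new: green(a), mammal(a).
[3] rule 2 [bird(item2) AND mammal(a) -> red(pingu)]; rule 9 [green(a) -> cold(a)]. ⇒ new: red(pingu), cold(a).
[4] rule 4 [cold(a) AND visible(item2) AND mammal(a) -> ready(item2)]; rule 7 [active(pingu) AND red(pingu) -> approved(a)]. ⇒ new: ready(item2), approved(a).
ready(item2) first appears in round 4.

4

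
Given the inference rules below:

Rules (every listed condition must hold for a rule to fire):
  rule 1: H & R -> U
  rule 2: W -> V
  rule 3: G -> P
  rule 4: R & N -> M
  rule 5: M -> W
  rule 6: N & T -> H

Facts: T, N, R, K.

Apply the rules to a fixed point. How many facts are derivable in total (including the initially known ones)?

9

[1] rule 4 [R & N -> M]; rule 6 [N & T -> H]. ⇒ new: M, H.
[2] rule 1 [H & R -> U]; rule 5 [M -> W]. ⇒ new: U, W.
[3] rule 2 [W -> V]. ⇒ new: V.
Closure: {H, K, M, N, R, T, U, V, W} — 9 facts.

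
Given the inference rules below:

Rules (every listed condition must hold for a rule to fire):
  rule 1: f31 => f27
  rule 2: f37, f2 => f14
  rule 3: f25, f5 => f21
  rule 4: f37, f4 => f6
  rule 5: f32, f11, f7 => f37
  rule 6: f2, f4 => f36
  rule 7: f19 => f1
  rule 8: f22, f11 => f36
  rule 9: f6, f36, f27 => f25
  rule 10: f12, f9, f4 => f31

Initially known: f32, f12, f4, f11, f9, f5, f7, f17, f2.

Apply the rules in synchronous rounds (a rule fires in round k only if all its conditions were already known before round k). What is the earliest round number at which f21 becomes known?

4

[1] rule 5 [f32, f11, f7 => f37]; rule 6 [f2, f4 => f36]; rule 10 [f12, f9, f4 => f31]. ⇒ new: f37, f36, f31.
[2] rule 1 [f31 => f27]; rule 2 [f37, f2 => f14]; rule 4 [f37, f4 => f6]. ⇒ new: f27, f14, f6.
[3] rule 9 [f6, f36, f27 => f25]. ⇒ new: f25.
[4] rule 3 [f25, f5 => f21]. ⇒ new: f21.
f21 first appears in round 4.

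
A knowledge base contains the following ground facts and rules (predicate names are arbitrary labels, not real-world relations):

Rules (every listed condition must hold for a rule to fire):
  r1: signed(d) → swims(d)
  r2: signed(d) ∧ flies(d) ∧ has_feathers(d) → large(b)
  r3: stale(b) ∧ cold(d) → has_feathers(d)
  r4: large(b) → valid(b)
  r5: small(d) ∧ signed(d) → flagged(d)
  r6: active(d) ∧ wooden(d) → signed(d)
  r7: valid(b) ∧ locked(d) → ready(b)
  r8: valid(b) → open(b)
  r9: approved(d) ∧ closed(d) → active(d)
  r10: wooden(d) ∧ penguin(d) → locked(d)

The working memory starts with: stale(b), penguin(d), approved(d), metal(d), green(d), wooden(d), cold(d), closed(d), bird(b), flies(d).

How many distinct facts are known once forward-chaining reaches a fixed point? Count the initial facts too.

[1] r3 [stale(b) ∧ cold(d) → has_feathers(d)]; r9 [approved(d) ∧ closed(d) → active(d)]; r10 [wooden(d) ∧ penguin(d) → locked(d)]. ⇒ new: has_feathers(d), active(d), locked(d).
[2] r6 [active(d) ∧ wooden(d) → signed(d)]. ⇒ new: signed(d).
[3] r1 [signed(d) → swims(d)]; r2 [signed(d) ∧ flies(d) ∧ has_feathers(d) → large(b)]. ⇒ new: swims(d), large(b).
[4] r4 [large(b) → valid(b)]. ⇒ new: valid(b).
[5] r7 [valid(b) ∧ locked(d) → ready(b)]; r8 [valid(b) → open(b)]. ⇒ new: ready(b), open(b).
Closure: {active(d), approved(d), bird(b), closed(d), cold(d), flies(d), green(d), has_feathers(d), large(b), locked(d), metal(d), open(b), penguin(d), ready(b), signed(d), stale(b), swims(d), valid(b), wooden(d)} — 19 facts.

19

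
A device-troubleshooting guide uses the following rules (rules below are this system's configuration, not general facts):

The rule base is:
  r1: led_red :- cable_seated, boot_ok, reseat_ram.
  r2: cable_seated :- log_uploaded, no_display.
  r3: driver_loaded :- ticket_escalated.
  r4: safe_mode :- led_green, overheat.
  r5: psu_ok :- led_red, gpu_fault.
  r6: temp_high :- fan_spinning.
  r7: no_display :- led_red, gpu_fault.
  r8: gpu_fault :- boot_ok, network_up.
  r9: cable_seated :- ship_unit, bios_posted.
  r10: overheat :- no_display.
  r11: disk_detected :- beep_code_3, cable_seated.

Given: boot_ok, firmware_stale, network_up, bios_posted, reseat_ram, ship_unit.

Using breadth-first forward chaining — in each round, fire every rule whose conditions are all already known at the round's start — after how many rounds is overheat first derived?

Round 1 fires r8, r9, giving gpu_fault, cable_seated.
Round 2 fires r1, giving led_red.
Round 3 fires r5, r7, giving psu_ok, no_display.
Round 4 fires r10, giving overheat.
overheat first appears in round 4.

4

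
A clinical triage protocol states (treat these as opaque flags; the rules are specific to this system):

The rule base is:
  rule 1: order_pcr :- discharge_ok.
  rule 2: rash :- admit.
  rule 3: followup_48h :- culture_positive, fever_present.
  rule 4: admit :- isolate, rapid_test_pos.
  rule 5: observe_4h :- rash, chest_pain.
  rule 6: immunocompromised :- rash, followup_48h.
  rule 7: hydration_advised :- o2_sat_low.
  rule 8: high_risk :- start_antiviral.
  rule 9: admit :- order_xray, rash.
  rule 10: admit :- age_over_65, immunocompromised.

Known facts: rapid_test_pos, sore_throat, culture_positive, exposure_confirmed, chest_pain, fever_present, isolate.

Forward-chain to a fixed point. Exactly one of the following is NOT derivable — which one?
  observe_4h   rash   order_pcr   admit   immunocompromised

Round 1: rule 3 [followup_48h :- culture_positive, fever_present.]; rule 4 [admit :- isolate, rapid_test_pos.]. New: followup_48h, admit.
Round 2: rule 2 [rash :- admit.]. New: rash.
Round 3: rule 5 [observe_4h :- rash, chest_pain.]; rule 6 [immunocompromised :- rash, followup_48h.]. New: observe_4h, immunocompromised.
Derived: immunocompromised (round 3), observe_4h (round 3), admit (round 1), rash (round 2). order_pcr never appears in any round.

order_pcr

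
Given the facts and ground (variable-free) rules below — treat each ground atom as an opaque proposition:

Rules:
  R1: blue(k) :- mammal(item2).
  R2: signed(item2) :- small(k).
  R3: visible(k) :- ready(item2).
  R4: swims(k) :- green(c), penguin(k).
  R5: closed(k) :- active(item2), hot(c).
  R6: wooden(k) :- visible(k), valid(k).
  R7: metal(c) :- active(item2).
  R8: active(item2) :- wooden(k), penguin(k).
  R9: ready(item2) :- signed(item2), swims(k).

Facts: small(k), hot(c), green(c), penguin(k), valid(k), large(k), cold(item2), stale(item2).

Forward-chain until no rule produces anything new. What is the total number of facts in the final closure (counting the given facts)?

Round 1: R2 [signed(item2) :- small(k).]; R4 [swims(k) :- green(c), penguin(k).]. New: signed(item2), swims(k).
Round 2: R9 [ready(item2) :- signed(item2), swims(k).]. New: ready(item2).
Round 3: R3 [visible(k) :- ready(item2).]. New: visible(k).
Round 4: R6 [wooden(k) :- visible(k), valid(k).]. New: wooden(k).
Round 5: R8 [active(item2) :- wooden(k), penguin(k).]. New: active(item2).
Round 6: R5 [closed(k) :- active(item2), hot(c).]; R7 [metal(c) :- active(item2).]. New: closed(k), metal(c).
Closure: {active(item2), closed(k), cold(item2), green(c), hot(c), large(k), metal(c), penguin(k), ready(item2), signed(item2), small(k), stale(item2), swims(k), valid(k), visible(k), wooden(k)} — 16 facts.

16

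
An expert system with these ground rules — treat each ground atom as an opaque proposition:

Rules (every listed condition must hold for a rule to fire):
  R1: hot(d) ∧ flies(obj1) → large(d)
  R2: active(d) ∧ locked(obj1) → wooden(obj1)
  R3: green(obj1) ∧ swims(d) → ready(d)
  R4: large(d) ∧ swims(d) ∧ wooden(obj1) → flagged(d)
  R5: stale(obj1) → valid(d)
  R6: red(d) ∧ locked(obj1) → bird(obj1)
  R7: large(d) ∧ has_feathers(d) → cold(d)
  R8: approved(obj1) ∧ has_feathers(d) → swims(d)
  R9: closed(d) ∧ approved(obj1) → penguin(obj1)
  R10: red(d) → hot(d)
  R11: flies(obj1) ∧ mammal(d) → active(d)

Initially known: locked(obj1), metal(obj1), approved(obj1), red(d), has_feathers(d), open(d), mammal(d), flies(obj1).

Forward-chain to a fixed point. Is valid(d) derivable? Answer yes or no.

no

Round 1: R6 [red(d) ∧ locked(obj1) → bird(obj1)]; R8 [approved(obj1) ∧ has_feathers(d) → swims(d)]; R10 [red(d) → hot(d)]; R11 [flies(obj1) ∧ mammal(d) → active(d)]. New: bird(obj1), swims(d), hot(d), active(d).
Round 2: R1 [hot(d) ∧ flies(obj1) → large(d)]; R2 [active(d) ∧ locked(obj1) → wooden(obj1)]. New: large(d), wooden(obj1).
Round 3: R4 [large(d) ∧ swims(d) ∧ wooden(obj1) → flagged(d)]; R7 [large(d) ∧ has_feathers(d) → cold(d)]. New: flagged(d), cold(d).
Fixed point reached. valid(d) is concluded only by R5; R5 needs stale(obj1) (never derived).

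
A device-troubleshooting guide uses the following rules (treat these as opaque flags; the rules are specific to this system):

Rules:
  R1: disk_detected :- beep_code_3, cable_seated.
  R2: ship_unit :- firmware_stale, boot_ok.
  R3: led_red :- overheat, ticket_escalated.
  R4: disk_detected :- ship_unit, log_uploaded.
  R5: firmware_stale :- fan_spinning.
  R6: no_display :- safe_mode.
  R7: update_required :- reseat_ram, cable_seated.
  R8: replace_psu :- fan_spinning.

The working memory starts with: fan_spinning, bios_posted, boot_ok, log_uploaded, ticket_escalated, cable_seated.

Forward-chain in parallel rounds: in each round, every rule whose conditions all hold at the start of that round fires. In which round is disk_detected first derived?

Round 1 — R5, R8, derive firmware_stale, replace_psu.
Round 2 — R2, derive ship_unit.
Round 3 — R4, derive disk_detected.
disk_detected first appears in round 3.

3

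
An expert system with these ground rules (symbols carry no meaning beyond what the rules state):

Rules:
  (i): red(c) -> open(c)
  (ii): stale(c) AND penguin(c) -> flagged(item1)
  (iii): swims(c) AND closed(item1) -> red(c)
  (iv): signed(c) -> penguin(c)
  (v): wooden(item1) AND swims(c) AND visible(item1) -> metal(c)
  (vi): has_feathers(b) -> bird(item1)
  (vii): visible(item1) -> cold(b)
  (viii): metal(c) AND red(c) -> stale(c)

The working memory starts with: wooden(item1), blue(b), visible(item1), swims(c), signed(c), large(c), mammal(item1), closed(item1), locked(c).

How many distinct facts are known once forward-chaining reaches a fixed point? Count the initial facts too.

16

[1] (iii) [swims(c) AND closed(item1) -> red(c)]; (iv) [signed(c) -> penguin(c)]; (v) [wooden(item1) AND swims(c) AND visible(item1) -> metal(c)]; (vii) [visible(item1) -> cold(b)]. ⇒ new: red(c), penguin(c), metal(c), cold(b).
[2] (i) [red(c) -> open(c)]; (viii) [metal(c) AND red(c) -> stale(c)]. ⇒ new: open(c), stale(c).
[3] (ii) [stale(c) AND penguin(c) -> flagged(item1)]. ⇒ new: flagged(item1).
Closure: {blue(b), closed(item1), cold(b), flagged(item1), large(c), locked(c), mammal(item1), metal(c), open(c), penguin(c), red(c), signed(c), stale(c), swims(c), visible(item1), wooden(item1)} — 16 facts.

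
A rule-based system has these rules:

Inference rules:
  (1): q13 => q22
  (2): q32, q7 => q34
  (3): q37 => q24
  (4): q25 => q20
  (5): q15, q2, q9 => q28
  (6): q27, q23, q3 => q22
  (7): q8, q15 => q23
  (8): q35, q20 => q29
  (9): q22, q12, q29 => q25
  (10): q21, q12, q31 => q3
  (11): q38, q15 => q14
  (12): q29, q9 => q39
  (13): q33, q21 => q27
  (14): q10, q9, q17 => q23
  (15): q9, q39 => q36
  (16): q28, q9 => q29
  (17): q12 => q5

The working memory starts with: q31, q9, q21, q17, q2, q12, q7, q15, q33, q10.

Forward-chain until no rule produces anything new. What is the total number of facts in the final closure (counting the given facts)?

Round 1 fires (5), (10), (13), (14), (17), giving q28, q3, q27, q23, q5.
Round 2 fires (6), (16), giving q22, q29.
Round 3 fires (9), (12), giving q25, q39.
Round 4 fires (4), (15), giving q20, q36.
Closure: {q10, q12, q15, q17, q2, q20, q21, q22, q23, q25, q27, q28, q29, q3, q31, q33, q36, q39, q5, q7, q9} — 21 facts.

21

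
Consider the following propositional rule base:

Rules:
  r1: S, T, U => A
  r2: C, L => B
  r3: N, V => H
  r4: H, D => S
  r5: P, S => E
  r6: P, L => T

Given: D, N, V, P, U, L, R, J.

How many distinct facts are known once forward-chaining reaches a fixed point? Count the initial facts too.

13

Round 1 — r3, r6, derive H, T.
Round 2 — r4, derive S.
Round 3 — r1, r5, derive A, E.
Closure: {A, D, E, H, J, L, N, P, R, S, T, U, V} — 13 facts.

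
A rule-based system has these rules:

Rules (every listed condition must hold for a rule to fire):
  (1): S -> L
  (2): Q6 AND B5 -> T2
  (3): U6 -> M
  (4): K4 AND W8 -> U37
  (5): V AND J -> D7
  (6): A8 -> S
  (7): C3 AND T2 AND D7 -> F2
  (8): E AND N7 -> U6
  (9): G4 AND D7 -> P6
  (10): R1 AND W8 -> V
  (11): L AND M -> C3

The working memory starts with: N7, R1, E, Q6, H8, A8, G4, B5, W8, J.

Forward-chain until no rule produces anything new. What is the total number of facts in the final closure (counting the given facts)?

Round 1: (2) [Q6 AND B5 -> T2]; (6) [A8 -> S]; (8) [E AND N7 -> U6]; (10) [R1 AND W8 -> V]. New: T2, S, U6, V.
Round 2: (1) [S -> L]; (3) [U6 -> M]; (5) [V AND J -> D7]. New: L, M, D7.
Round 3: (9) [G4 AND D7 -> P6]; (11) [L AND M -> C3]. New: P6, C3.
Round 4: (7) [C3 AND T2 AND D7 -> F2]. New: F2.
Closure: {A8, B5, C3, D7, E, F2, G4, H8, J, L, M, N7, P6, Q6, R1, S, T2, U6, V, W8} — 20 facts.

20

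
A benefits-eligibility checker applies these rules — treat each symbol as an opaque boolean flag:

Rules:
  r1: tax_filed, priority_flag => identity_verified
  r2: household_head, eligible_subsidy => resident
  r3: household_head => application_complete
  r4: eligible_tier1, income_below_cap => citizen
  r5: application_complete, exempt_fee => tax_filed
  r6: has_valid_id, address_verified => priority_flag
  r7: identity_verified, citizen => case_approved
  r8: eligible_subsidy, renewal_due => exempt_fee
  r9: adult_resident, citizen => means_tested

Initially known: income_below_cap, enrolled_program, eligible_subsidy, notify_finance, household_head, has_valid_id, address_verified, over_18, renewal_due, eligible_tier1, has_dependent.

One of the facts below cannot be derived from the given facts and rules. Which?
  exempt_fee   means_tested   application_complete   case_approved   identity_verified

Round 1 fires r2, r3, r4, r6, r8, giving resident, application_complete, citizen, priority_flag, exempt_fee.
Round 2 fires r5, giving tax_filed.
Round 3 fires r1, giving identity_verified.
Round 4 fires r7, giving case_approved.
Derived: exempt_fee (round 1), application_complete (round 1), identity_verified (round 3), case_approved (round 4). means_tested never appears in any round.

means_tested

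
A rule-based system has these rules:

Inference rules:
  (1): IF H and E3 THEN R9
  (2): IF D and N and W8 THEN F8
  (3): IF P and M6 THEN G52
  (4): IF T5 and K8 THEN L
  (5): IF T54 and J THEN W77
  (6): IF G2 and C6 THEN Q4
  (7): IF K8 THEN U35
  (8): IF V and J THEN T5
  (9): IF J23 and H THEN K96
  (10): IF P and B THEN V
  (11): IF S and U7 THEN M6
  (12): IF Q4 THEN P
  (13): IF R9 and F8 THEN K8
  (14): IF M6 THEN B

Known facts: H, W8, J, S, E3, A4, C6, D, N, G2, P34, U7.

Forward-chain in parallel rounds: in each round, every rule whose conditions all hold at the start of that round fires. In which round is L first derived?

5

Round 1: (1) [IF H and E3 THEN R9]; (2) [IF D and N and W8 THEN F8]; (6) [IF G2 and C6 THEN Q4]; (11) [IF S and U7 THEN M6]. New: R9, F8, Q4, M6.
Round 2: (12) [IF Q4 THEN P]; (13) [IF R9 and F8 THEN K8]; (14) [IF M6 THEN B]. New: P, K8, B.
Round 3: (3) [IF P and M6 THEN G52]; (7) [IF K8 THEN U35]; (10) [IF P and B THEN V]. New: G52, U35, V.
Round 4: (8) [IF V and J THEN T5]. New: T5.
Round 5: (4) [IF T5 and K8 THEN L]. New: L.
L first appears in round 5.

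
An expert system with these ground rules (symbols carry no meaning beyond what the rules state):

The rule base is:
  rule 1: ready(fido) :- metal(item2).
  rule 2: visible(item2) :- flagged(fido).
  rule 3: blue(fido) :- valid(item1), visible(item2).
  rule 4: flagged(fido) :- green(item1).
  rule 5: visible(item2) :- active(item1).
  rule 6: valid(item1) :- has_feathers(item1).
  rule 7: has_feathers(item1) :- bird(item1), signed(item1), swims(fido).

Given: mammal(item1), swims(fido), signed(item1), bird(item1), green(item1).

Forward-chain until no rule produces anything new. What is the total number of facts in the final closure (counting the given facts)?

10

Round 1: rule 4 [flagged(fido) :- green(item1).]; rule 7 [has_feathers(item1) :- bird(item1), signed(item1), swims(fido).]. Adds flagged(fido), has_feathers(item1).
Round 2: rule 2 [visible(item2) :- flagged(fido).]; rule 6 [valid(item1) :- has_feathers(item1).]. Adds visible(item2), valid(item1).
Round 3: rule 3 [blue(fido) :- valid(item1), visible(item2).]. Adds blue(fido).
Closure: {bird(item1), blue(fido), flagged(fido), green(item1), has_feathers(item1), mammal(item1), signed(item1), swims(fido), valid(item1), visible(item2)} — 10 facts.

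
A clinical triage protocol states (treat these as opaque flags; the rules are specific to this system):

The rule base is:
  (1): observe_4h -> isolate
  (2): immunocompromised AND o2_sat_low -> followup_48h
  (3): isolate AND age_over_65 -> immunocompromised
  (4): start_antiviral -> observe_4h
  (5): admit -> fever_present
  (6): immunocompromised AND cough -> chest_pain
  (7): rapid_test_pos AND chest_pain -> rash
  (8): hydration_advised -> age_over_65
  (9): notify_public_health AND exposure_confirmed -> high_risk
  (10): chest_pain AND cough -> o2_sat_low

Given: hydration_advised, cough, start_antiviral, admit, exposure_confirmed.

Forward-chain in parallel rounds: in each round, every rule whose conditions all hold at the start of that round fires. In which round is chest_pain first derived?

4

Round 1: (4) [start_antiviral -> observe_4h]; (5) [admit -> fever_present]; (8) [hydration_advised -> age_over_65]. Adds observe_4h, fever_present, age_over_65.
Round 2: (1) [observe_4h -> isolate]. Adds isolate.
Round 3: (3) [isolate AND age_over_65 -> immunocompromised]. Adds immunocompromised.
Round 4: (6) [immunocompromised AND cough -> chest_pain]. Adds chest_pain.
chest_pain first appears in round 4.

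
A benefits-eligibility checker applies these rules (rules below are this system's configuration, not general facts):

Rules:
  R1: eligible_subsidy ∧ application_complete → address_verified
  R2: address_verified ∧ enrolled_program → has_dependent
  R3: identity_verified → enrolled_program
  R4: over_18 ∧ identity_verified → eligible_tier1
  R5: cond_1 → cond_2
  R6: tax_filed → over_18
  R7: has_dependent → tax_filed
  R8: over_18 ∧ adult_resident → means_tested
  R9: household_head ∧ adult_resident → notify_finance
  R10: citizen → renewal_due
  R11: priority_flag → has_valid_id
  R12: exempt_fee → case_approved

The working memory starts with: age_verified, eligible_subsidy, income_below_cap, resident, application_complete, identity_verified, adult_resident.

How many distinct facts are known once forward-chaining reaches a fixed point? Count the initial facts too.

Round 1 — R1, R3, derive address_verified, enrolled_program.
Round 2 — R2, derive has_dependent.
Round 3 — R7, derive tax_filed.
Round 4 — R6, derive over_18.
Round 5 — R4, R8, derive eligible_tier1, means_tested.
Closure: {address_verified, adult_resident, age_verified, application_complete, eligible_subsidy, eligible_tier1, enrolled_program, has_dependent, identity_verified, income_below_cap, means_tested, over_18, resident, tax_filed} — 14 facts.

14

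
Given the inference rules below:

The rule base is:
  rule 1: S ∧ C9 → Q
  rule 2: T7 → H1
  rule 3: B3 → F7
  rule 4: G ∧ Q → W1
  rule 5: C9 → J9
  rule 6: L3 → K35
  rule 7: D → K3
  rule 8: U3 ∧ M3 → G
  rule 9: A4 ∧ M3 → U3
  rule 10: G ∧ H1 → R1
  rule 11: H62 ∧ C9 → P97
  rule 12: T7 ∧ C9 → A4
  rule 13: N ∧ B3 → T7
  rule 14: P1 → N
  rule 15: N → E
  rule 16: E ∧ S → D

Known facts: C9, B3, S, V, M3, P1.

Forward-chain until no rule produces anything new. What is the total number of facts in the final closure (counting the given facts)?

Round 1: rule 1 [S ∧ C9 → Q]; rule 3 [B3 → F7]; rule 5 [C9 → J9]; rule 14 [P1 → N]. New: Q, F7, J9, N.
Round 2: rule 13 [N ∧ B3 → T7]; rule 15 [N → E]. New: T7, E.
Round 3: rule 2 [T7 → H1]; rule 12 [T7 ∧ C9 → A4]; rule 16 [E ∧ S → D]. New: H1, A4, D.
Round 4: rule 7 [D → K3]; rule 9 [A4 ∧ M3 → U3]. New: K3, U3.
Round 5: rule 8 [U3 ∧ M3 → G]. New: G.
Round 6: rule 4 [G ∧ Q → W1]; rule 10 [G ∧ H1 → R1]. New: W1, R1.
Closure: {A4, B3, C9, D, E, F7, G, H1, J9, K3, M3, N, P1, Q, R1, S, T7, U3, V, W1} — 20 facts.

20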